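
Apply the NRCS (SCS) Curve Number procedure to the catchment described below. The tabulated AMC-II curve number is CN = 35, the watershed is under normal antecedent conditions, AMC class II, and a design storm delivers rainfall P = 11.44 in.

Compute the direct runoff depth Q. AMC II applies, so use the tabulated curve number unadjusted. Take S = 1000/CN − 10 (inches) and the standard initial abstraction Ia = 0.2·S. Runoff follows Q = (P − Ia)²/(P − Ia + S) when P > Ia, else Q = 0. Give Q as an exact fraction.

Q = 70304/30975 in ≈ 2.270 in

AMC II — tabulated CN = 35 applies directly.
S = 1000/35 − 10 = 130/7 in ≈ 18.571 in
Ia = 0.2·(130/7) = 26/7 in ≈ 3.714 in
Excess rainfall: 11.440 − 3.714 = 7.726 in; P > Ia so Q > 0
Q = (1352/175)²/((1352/175) + 130/7) = (1827904/30625)/(4602/175) = 70304/30975 in ≈ 2.270 in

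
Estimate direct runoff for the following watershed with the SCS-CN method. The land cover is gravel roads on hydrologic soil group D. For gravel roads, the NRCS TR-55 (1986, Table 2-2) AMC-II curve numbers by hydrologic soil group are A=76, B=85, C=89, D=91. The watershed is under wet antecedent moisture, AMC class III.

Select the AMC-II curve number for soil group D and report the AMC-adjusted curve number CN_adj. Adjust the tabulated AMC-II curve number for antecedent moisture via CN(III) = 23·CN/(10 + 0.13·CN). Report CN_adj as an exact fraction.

NRCS table: gravel roads, soil group D → CN(II) = 91
Adjust CN=91 to AMC III: 23·91/(10 + 0.13·91) → 2093 ÷ (2183/100) = 209300/2183 ≈ 95.877

CN_adj = 209300/2183 ≈ 95.877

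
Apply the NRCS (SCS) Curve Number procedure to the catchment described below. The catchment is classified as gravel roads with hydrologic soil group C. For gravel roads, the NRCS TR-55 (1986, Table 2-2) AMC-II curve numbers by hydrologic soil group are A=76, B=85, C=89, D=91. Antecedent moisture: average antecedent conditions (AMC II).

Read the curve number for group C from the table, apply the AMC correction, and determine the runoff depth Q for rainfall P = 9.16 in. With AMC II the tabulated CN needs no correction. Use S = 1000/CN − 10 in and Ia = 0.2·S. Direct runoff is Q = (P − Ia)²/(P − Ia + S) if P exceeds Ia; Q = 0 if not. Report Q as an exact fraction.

NRCS table: gravel roads, soil group C → CN(II) = 89
Average conditions: CN = 89 (no AMC adjustment).
Retention S: 1000/CN − 10 with CN=89.000 → S = 110/89 ≈ 1.236 in
Ia = 0.2S: 0.2·1.236 = 0.247 in (exactly 22/89)
Since P=9.160 > Ia=0.247: effective rainfall P−Ia = 19831/2225 in
Q: (19831/2225)² ÷ (22581/2225) = 393268561/50242725 in (≈ 7.827 in)

Q = 393268561/50242725 in ≈ 7.827 in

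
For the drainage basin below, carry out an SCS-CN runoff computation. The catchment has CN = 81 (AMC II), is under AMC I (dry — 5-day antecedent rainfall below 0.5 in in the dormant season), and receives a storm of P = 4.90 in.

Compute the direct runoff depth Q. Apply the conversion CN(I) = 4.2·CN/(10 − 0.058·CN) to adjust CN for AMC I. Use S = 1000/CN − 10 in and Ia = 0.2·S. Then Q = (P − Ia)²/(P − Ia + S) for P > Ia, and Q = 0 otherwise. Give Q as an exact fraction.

Q = 4140793801/2710526490 in ≈ 1.528 in

Dry (AMC I): CN(I) = 4.2·81/(10 − 0.058·81) = (1701/5)/(2651/500) = 170100/2651 ≈ 64.164
S = 1000/(170100/2651) − 10 = 9500/1701 in ≈ 5.585 in
Initial abstraction Ia = S/5 = (9500/1701)/5 = 1900/1701 ≈ 1.117 in
Since P=4.900 > Ia=1.117: effective rainfall P−Ia = 64349/17010 in
Q = (64349/17010)²/((64349/17010) + 9500/1701) = (4140793801/289340100)/(159349/17010) = 4140793801/2710526490 in ≈ 1.528 in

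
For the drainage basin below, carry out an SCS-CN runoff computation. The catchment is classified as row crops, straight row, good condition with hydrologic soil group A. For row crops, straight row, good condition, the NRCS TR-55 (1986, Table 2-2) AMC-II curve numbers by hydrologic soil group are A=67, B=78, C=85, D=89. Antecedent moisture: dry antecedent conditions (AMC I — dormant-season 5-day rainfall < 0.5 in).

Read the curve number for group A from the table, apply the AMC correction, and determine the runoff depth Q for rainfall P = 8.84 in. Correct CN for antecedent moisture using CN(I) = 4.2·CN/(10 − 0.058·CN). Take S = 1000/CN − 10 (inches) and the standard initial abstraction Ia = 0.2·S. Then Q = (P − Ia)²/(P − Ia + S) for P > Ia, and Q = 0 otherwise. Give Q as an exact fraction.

Q = 5798670201/2505034525 in ≈ 2.315 in

NRCS table: row crops, straight row, good condition, soil group A → CN(II) = 67
Adjust CN=67 to AMC I: 4.2·67/(10 − 0.058·67) → (1407/5) ÷ (3057/500) = 46900/1019 ≈ 46.026
Max retention: S = 1000/(46900/1019) − 10 = 5500/469 in (≈ 11.727 in)
Ia = 0.2·(5500/469) = 1100/469 in ≈ 2.345 in
P − Ia = 8.840 − 2.345 = 76149/11725 ≈ 6.495 in (> 0, runoff occurs)
Q = (76149/11725)²/((76149/11725) + 5500/469) = (5798670201/137475625)/(213649/11725) = 5798670201/2505034525 in ≈ 2.315 in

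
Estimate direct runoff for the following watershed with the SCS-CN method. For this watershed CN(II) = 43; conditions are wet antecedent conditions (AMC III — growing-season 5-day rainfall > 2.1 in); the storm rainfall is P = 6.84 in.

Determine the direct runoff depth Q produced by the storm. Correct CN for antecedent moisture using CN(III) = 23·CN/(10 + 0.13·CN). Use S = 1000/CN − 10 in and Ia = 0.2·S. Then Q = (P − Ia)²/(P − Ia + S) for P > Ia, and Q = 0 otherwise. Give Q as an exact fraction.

CN(III) from CN(II)=43: (23·43)/(10 + 0.13·43) = 98900/1559 ≈ 63.438
Max retention: S = 1000/(98900/1559) − 10 = 5700/989 in (≈ 5.763 in)
Ia = 0.2S: 0.2·5.763 = 1.153 in (exactly 1140/989)
Since P=6.840 > Ia=1.153: effective rainfall P−Ia = 140619/24725 in
Runoff Q = (P−Ia)²/(P−Ia+S) = (5.687)²/(5.687+5.763) = 346907073/122809075 ≈ 2.825 in

Q = 346907073/122809075 in ≈ 2.825 in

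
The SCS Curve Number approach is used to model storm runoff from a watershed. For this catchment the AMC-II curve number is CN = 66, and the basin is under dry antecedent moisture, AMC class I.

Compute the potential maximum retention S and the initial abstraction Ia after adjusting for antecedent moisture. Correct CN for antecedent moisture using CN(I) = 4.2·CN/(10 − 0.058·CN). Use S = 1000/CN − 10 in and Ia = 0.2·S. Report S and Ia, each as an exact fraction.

S = 8500/693 in ≈ 12.266 in; Ia = 1700/693 in ≈ 2.453 in

CN(I) from CN(II)=66: (4.2·66)/(10 − 0.058·66) = 69300/1543 ≈ 44.913
Retention S: 1000/CN − 10 with CN=44.913 → S = 8500/693 ≈ 12.266 in
Ia = 0.2S: 0.2·12.266 = 2.453 in (exactly 1700/693)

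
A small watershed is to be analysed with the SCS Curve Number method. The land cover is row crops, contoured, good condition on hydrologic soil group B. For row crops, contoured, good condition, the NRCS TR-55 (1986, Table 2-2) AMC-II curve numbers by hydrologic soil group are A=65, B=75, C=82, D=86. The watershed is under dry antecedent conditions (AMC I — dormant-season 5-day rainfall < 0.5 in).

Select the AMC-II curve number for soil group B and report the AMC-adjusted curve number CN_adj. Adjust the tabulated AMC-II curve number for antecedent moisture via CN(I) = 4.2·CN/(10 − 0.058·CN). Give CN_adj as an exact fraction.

NRCS table: row crops, contoured, good condition, soil group B → CN(II) = 75
Dry (AMC I): CN(I) = 4.2·75/(10 − 0.058·75) = 315/(113/20) = 6300/113 ≈ 55.752

CN_adj = 6300/113 ≈ 55.752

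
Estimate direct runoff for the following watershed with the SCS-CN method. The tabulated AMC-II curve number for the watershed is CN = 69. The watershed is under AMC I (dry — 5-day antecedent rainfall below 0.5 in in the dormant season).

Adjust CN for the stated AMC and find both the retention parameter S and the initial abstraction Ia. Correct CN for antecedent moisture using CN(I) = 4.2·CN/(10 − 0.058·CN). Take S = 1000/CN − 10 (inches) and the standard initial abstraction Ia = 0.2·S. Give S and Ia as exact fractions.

S = 15500/1449 in ≈ 10.697 in; Ia = 3100/1449 in ≈ 2.139 in

CN(I) from CN(II)=69: (4.2·69)/(10 − 0.058·69) = 144900/2999 ≈ 48.316
Retention S: 1000/CN − 10 with CN=48.316 → S = 15500/1449 ≈ 10.697 in
Initial abstraction Ia = S/5 = (15500/1449)/5 = 3100/1449 ≈ 2.139 in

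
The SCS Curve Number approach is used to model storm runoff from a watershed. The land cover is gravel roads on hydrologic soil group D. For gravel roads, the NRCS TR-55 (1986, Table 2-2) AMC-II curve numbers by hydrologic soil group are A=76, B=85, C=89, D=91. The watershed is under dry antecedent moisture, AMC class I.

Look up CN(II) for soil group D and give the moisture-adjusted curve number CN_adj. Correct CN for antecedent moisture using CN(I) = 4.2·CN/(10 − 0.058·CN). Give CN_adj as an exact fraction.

CN_adj = 63700/787 ≈ 80.940

NRCS table: gravel roads, soil group D → CN(II) = 91
CN(I) from CN(II)=91: (4.2·91)/(10 − 0.058·91) = 63700/787 ≈ 80.940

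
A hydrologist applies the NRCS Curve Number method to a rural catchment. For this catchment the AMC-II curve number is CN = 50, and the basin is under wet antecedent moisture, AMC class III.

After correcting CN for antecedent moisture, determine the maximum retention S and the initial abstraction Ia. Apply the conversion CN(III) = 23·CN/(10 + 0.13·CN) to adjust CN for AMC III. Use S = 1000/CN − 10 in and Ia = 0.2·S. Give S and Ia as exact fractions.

S = 100/23 in ≈ 4.348 in; Ia = 20/23 in ≈ 0.870 in

Adjust CN=50 to AMC III: 23·50/(10 + 0.13·50) → 1150 ÷ (33/2) = 2300/33 ≈ 69.697
Max retention: S = 1000/(2300/33) − 10 = 100/23 in (≈ 4.348 in)
Ia = 0.2·(100/23) = 20/23 in ≈ 0.870 in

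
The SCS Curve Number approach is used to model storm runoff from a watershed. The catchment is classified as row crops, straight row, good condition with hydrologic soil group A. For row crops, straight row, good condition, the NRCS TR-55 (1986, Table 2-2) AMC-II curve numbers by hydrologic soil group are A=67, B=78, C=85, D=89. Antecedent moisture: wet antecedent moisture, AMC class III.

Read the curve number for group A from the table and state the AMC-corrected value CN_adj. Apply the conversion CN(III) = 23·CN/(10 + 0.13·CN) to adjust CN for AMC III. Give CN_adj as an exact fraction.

NRCS table: row crops, straight row, good condition, soil group A → CN(II) = 67
CN(III) from CN(II)=67: (23·67)/(10 + 0.13·67) = 154100/1871 ≈ 82.362

CN_adj = 154100/1871 ≈ 82.362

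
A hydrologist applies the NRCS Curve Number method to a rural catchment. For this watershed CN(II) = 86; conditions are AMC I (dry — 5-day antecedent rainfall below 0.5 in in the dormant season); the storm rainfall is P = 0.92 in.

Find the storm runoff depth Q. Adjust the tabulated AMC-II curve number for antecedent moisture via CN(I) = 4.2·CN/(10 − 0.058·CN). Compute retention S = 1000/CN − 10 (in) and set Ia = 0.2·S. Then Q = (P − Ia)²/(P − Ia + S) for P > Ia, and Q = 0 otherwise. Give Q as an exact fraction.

CN(I) from CN(II)=86: (4.2·86)/(10 − 0.058·86) = 12900/179 ≈ 72.067
Retention S: 1000/CN − 10 with CN=72.067 → S = 500/129 ≈ 3.876 in
Initial abstraction Ia = S/5 = (500/129)/5 = 100/129 ≈ 0.775 in
Excess rainfall: 0.920 − 0.775 = 0.145 in; P > Ia so Q > 0
Q = (467/3225)²/((467/3225) + 500/129) = (218089/10400625)/(12967/3225) = 218089/41818575 in ≈ 0.005 in

Q = 218089/41818575 in ≈ 0.005 in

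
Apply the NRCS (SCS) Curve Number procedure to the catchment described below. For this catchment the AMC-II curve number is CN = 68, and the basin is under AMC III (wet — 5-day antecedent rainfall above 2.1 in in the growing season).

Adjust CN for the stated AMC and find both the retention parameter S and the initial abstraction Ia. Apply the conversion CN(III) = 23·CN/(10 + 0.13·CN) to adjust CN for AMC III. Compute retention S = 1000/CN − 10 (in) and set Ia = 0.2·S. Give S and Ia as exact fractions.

Wet (AMC III): CN(III) = 23·68/(10 + 0.13·68) = 1564/(471/25) = 39100/471 ≈ 83.015
S = 1000/(39100/471) − 10 = 800/391 in ≈ 2.046 in
Ia = 0.2·(800/391) = 160/391 in ≈ 0.409 in

S = 800/391 in ≈ 2.046 in; Ia = 160/391 in ≈ 0.409 in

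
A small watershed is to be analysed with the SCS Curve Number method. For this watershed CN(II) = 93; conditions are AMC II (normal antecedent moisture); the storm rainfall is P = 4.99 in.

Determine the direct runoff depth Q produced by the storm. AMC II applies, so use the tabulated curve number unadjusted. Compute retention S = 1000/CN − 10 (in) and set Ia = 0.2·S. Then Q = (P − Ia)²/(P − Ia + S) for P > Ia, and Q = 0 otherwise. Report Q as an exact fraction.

Q = 2025630049/483665100 in ≈ 4.188 in

AMC II — tabulated CN = 93 applies directly.
Retention S: 1000/CN − 10 with CN=93.000 → S = 70/93 ≈ 0.753 in
Ia = 0.2·(70/93) = 14/93 in ≈ 0.151 in
P − Ia = 4.990 − 0.151 = 45007/9300 ≈ 4.839 in (> 0, runoff occurs)
Runoff Q = (P−Ia)²/(P−Ia+S) = (4.839)²/(4.839+0.753) = 2025630049/483665100 ≈ 4.188 in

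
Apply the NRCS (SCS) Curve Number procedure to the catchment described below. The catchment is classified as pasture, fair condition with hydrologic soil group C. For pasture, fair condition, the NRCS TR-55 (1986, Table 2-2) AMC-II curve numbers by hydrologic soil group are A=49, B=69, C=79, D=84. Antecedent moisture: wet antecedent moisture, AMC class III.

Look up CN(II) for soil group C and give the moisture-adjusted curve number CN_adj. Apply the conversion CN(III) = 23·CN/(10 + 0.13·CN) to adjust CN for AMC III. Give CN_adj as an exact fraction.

NRCS table: pasture, fair condition, soil group C → CN(II) = 79
CN(III) from CN(II)=79: (23·79)/(10 + 0.13·79) = 181700/2027 ≈ 89.640

CN_adj = 181700/2027 ≈ 89.640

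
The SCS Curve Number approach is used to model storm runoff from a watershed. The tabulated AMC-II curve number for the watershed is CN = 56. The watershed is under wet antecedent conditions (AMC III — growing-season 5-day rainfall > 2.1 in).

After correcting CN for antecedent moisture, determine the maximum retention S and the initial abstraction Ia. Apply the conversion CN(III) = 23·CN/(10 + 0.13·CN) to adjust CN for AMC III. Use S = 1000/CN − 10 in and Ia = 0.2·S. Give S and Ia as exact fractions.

Adjust CN=56 to AMC III: 23·56/(10 + 0.13·56) → 1288 ÷ (432/25) = 4025/54 ≈ 74.537
Retention S: 1000/CN − 10 with CN=74.537 → S = 550/161 ≈ 3.416 in
Ia = 0.2·(550/161) = 110/161 in ≈ 0.683 in

S = 550/161 in ≈ 3.416 in; Ia = 110/161 in ≈ 0.683 in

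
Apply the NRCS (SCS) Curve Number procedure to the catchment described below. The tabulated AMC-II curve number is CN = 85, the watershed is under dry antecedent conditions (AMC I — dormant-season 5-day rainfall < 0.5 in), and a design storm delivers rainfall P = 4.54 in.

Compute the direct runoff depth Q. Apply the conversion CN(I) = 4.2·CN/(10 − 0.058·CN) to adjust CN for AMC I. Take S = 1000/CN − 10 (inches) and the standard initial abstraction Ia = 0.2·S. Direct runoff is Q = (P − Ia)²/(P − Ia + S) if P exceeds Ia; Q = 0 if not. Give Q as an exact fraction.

Q = 484572169/279727350 in ≈ 1.732 in

Adjust CN=85 to AMC I: 4.2·85/(10 − 0.058·85) → 357 ÷ (507/100) = 11900/169 ≈ 70.414
Max retention: S = 1000/(11900/169) − 10 = 500/119 in (≈ 4.202 in)
Initial abstraction Ia = S/5 = (500/119)/5 = 100/119 ≈ 0.840 in
P − Ia = 4.540 − 0.840 = 22013/5950 ≈ 3.700 in (> 0, runoff occurs)
Runoff Q = (P−Ia)²/(P−Ia+S) = (3.700)²/(3.700+4.202) = 484572169/279727350 ≈ 1.732 in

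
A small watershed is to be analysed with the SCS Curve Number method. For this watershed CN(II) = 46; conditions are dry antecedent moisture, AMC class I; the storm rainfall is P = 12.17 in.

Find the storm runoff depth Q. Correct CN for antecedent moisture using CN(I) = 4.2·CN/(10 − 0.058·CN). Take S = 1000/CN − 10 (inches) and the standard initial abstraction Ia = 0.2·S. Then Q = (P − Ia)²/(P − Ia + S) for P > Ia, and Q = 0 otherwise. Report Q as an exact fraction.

Q = 11222647969/8950585700 in ≈ 1.254 in

CN(I) from CN(II)=46: (4.2·46)/(10 − 0.058·46) = 16100/611 ≈ 26.350
Max retention: S = 1000/(16100/611) − 10 = 4500/161 in (≈ 27.950 in)
Initial abstraction Ia = S/5 = (4500/161)/5 = 900/161 ≈ 5.590 in
Since P=12.170 > Ia=5.590: effective rainfall P−Ia = 105937/16100 in
Q: (105937/16100)² ÷ (555937/16100) = 11222647969/8950585700 in (≈ 1.254 in)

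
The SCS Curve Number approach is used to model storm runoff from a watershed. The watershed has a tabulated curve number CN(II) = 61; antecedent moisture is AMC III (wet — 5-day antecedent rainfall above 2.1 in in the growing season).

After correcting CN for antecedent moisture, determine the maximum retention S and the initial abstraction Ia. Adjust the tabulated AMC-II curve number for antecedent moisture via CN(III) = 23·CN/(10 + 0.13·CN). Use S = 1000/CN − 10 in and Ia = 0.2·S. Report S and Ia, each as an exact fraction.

S = 3900/1403 in ≈ 2.780 in; Ia = 780/1403 in ≈ 0.556 in

Adjust CN=61 to AMC III: 23·61/(10 + 0.13·61) → 1403 ÷ (1793/100) = 140300/1793 ≈ 78.249
Max retention: S = 1000/(140300/1793) − 10 = 3900/1403 in (≈ 2.780 in)
Ia = 0.2·(3900/1403) = 780/1403 in ≈ 0.556 in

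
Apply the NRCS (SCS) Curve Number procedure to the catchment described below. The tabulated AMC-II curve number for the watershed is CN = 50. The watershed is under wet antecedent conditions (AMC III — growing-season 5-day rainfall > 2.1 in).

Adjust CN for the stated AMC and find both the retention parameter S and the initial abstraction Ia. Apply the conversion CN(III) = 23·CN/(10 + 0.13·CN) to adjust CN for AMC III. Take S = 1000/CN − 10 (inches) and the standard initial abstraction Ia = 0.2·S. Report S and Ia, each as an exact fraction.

Adjust CN=50 to AMC III: 23·50/(10 + 0.13·50) → 1150 ÷ (33/2) = 2300/33 ≈ 69.697
Max retention: S = 1000/(2300/33) − 10 = 100/23 in (≈ 4.348 in)
Initial abstraction Ia = S/5 = (100/23)/5 = 20/23 ≈ 0.870 in

S = 100/23 in ≈ 4.348 in; Ia = 20/23 in ≈ 0.870 in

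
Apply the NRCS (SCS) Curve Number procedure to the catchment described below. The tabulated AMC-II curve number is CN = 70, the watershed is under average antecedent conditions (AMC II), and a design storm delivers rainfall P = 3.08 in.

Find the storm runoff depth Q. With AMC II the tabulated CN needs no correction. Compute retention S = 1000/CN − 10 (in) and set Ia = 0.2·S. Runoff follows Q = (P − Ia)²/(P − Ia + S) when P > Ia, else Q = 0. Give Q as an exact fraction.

Q = 151321/199325 in ≈ 0.759 in

CN(II) = 70; AMC II needs no correction.
Max retention: S = 1000/70 − 10 = 30/7 in (≈ 4.286 in)
Ia = 0.2·(30/7) = 6/7 in ≈ 0.857 in
P − Ia = 3.080 − 0.857 = 389/175 ≈ 2.223 in (> 0, runoff occurs)
Runoff Q = (P−Ia)²/(P−Ia+S) = (2.223)²/(2.223+4.286) = 151321/199325 ≈ 0.759 in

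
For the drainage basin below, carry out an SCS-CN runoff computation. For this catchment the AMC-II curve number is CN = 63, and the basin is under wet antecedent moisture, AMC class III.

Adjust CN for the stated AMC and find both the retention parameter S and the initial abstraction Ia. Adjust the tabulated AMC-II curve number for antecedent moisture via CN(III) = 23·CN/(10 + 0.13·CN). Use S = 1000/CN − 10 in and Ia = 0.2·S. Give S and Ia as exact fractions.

S = 3700/1449 in ≈ 2.553 in; Ia = 740/1449 in ≈ 0.511 in

Wet (AMC III): CN(III) = 23·63/(10 + 0.13·63) = 1449/(1819/100) = 144900/1819 ≈ 79.659
Max retention: S = 1000/(144900/1819) − 10 = 3700/1449 in (≈ 2.553 in)
Initial abstraction Ia = S/5 = (3700/1449)/5 = 740/1449 ≈ 0.511 in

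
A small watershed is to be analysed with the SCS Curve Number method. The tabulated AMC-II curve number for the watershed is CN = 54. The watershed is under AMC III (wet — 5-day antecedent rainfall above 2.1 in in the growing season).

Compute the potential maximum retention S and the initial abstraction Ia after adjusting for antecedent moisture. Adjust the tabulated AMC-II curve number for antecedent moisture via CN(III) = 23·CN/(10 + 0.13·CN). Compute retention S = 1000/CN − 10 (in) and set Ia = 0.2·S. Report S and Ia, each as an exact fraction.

S = 100/27 in ≈ 3.704 in; Ia = 20/27 in ≈ 0.741 in

Adjust CN=54 to AMC III: 23·54/(10 + 0.13·54) → 1242 ÷ (851/50) = 2700/37 ≈ 72.973
S = 1000/(2700/37) − 10 = 100/27 in ≈ 3.704 in
Ia = 0.2S: 0.2·3.704 = 0.741 in (exactly 20/27)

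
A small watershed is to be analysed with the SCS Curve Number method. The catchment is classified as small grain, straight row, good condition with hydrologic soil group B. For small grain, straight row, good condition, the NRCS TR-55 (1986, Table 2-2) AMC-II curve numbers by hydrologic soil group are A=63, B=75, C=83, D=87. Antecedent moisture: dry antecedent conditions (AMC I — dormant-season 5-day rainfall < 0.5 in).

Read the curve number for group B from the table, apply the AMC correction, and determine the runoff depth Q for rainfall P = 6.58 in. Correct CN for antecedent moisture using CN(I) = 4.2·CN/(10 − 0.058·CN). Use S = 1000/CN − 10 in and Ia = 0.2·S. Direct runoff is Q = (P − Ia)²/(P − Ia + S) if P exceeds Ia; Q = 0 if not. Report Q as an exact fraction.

Q = 247338529/128290050 in ≈ 1.928 in

NRCS table: small grain, straight row, good condition, soil group B → CN(II) = 75
CN(I) from CN(II)=75: (4.2·75)/(10 − 0.058·75) = 6300/113 ≈ 55.752
S = 1000/(6300/113) − 10 = 500/63 in ≈ 7.937 in
Ia = 0.2S: 0.2·7.937 = 1.587 in (exactly 100/63)
Excess rainfall: 6.580 − 1.587 = 4.993 in; P > Ia so Q > 0
Runoff Q = (P−Ia)²/(P−Ia+S) = (4.993)²/(4.993+7.937) = 247338529/128290050 ≈ 1.928 in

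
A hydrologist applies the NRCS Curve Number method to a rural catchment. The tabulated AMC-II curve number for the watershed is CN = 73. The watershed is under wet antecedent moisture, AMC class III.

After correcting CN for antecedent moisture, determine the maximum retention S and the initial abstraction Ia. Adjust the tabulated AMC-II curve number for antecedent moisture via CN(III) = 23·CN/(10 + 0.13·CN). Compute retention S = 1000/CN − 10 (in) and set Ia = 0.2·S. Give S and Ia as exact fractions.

CN(III) from CN(II)=73: (23·73)/(10 + 0.13·73) = 167900/1949 ≈ 86.147
S = 1000/(167900/1949) − 10 = 2700/1679 in ≈ 1.608 in
Ia = 0.2·(2700/1679) = 540/1679 in ≈ 0.322 in

S = 2700/1679 in ≈ 1.608 in; Ia = 540/1679 in ≈ 0.322 in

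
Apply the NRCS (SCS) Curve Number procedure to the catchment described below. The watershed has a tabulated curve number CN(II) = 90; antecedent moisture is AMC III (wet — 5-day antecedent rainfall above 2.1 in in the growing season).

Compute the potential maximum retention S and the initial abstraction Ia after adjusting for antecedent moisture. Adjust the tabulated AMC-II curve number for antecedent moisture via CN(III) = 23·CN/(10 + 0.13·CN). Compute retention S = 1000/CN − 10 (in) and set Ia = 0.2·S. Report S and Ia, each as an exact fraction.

Adjust CN=90 to AMC III: 23·90/(10 + 0.13·90) → 2070 ÷ (217/10) = 20700/217 ≈ 95.392
Max retention: S = 1000/(20700/217) − 10 = 100/207 in (≈ 0.483 in)
Ia = 0.2·(100/207) = 20/207 in ≈ 0.097 in

S = 100/207 in ≈ 0.483 in; Ia = 20/207 in ≈ 0.097 in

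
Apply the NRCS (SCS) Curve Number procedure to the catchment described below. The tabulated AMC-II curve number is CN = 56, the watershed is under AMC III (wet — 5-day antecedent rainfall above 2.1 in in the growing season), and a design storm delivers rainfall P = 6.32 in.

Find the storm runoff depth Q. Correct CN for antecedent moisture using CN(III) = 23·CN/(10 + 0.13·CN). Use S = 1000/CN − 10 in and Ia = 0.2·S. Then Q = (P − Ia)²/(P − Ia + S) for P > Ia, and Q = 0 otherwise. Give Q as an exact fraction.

Adjust CN=56 to AMC III: 23·56/(10 + 0.13·56) → 1288 ÷ (432/25) = 4025/54 ≈ 74.537
Max retention: S = 1000/(4025/54) − 10 = 550/161 in (≈ 3.416 in)
Ia = 0.2S: 0.2·3.416 = 0.683 in (exactly 110/161)
Excess rainfall: 6.320 − 0.683 = 5.637 in; P > Ia so Q > 0
Runoff Q = (P−Ia)²/(P−Ia+S) = (5.637)²/(5.637+3.416) = 257372672/73331475 ≈ 3.510 in

Q = 257372672/73331475 in ≈ 3.510 in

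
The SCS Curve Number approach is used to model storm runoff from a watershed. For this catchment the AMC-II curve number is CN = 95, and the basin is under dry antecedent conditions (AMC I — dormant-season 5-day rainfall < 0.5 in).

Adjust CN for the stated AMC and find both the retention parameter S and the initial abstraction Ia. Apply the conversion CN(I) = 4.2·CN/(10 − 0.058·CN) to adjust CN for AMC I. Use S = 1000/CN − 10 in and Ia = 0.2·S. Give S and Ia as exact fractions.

S = 500/399 in ≈ 1.253 in; Ia = 100/399 in ≈ 0.251 in

Dry (AMC I): CN(I) = 4.2·95/(10 − 0.058·95) = 399/(449/100) = 39900/449 ≈ 88.864
Retention S: 1000/CN − 10 with CN=88.864 → S = 500/399 ≈ 1.253 in
Ia = 0.2S: 0.2·1.253 = 0.251 in (exactly 100/399)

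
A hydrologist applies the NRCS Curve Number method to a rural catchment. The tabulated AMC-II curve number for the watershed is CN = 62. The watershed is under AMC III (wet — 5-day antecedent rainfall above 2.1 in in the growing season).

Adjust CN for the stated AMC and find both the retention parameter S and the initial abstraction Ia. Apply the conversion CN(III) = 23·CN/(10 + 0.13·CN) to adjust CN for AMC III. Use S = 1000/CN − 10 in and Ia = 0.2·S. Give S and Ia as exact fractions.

Adjust CN=62 to AMC III: 23·62/(10 + 0.13·62) → 1426 ÷ (903/50) = 71300/903 ≈ 78.959
Retention S: 1000/CN − 10 with CN=78.959 → S = 1900/713 ≈ 2.665 in
Ia = 0.2S: 0.2·2.665 = 0.533 in (exactly 380/713)

S = 1900/713 in ≈ 2.665 in; Ia = 380/713 in ≈ 0.533 in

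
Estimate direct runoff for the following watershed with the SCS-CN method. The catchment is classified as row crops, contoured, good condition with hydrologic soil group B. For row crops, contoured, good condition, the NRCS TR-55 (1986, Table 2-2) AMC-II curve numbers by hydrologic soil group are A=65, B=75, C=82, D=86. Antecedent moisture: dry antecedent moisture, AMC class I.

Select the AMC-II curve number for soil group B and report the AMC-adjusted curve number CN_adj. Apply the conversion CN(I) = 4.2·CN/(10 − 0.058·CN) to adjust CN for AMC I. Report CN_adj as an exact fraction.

CN_adj = 6300/113 ≈ 55.752

NRCS table: row crops, contoured, good condition, soil group B → CN(II) = 75
CN(I) from CN(II)=75: (4.2·75)/(10 − 0.058·75) = 6300/113 ≈ 55.752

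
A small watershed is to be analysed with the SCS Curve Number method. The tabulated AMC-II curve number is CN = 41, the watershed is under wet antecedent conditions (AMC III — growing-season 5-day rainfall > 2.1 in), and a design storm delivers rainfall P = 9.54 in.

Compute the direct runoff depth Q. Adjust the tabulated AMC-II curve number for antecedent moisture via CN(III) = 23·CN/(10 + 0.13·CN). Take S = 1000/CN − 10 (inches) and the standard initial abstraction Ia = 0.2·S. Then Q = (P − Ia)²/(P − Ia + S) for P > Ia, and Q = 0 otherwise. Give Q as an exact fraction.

Q = 152733237721/32335988650 in ≈ 4.723 in

Wet (AMC III): CN(III) = 23·41/(10 + 0.13·41) = 943/(1533/100) = 94300/1533 ≈ 61.513
Retention S: 1000/CN − 10 with CN=61.513 → S = 5900/943 ≈ 6.257 in
Initial abstraction Ia = S/5 = (5900/943)/5 = 1180/943 ≈ 1.251 in
Excess rainfall: 9.540 − 1.251 = 8.289 in; P > Ia so Q > 0
Runoff Q = (P−Ia)²/(P−Ia+S) = (8.289)²/(8.289+6.257) = 152733237721/32335988650 ≈ 4.723 in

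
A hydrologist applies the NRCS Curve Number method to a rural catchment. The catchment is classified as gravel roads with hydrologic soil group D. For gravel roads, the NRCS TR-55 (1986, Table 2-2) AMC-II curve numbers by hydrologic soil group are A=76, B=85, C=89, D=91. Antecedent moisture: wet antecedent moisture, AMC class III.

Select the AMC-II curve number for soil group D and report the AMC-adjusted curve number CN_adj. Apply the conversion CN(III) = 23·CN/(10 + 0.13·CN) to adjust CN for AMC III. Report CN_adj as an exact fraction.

NRCS table: gravel roads, soil group D → CN(II) = 91
Adjust CN=91 to AMC III: 23·91/(10 + 0.13·91) → 2093 ÷ (2183/100) = 209300/2183 ≈ 95.877

CN_adj = 209300/2183 ≈ 95.877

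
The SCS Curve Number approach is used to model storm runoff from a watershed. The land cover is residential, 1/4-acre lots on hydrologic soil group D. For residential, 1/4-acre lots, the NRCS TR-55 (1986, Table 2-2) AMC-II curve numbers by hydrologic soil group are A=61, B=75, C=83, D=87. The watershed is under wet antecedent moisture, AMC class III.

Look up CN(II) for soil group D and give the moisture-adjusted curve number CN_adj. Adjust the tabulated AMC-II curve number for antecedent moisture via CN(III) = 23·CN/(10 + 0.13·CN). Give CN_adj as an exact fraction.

CN_adj = 200100/2131 ≈ 93.900

NRCS table: residential, 1/4-acre lots, soil group D → CN(II) = 87
Wet (AMC III): CN(III) = 23·87/(10 + 0.13·87) = 2001/(2131/100) = 200100/2131 ≈ 93.900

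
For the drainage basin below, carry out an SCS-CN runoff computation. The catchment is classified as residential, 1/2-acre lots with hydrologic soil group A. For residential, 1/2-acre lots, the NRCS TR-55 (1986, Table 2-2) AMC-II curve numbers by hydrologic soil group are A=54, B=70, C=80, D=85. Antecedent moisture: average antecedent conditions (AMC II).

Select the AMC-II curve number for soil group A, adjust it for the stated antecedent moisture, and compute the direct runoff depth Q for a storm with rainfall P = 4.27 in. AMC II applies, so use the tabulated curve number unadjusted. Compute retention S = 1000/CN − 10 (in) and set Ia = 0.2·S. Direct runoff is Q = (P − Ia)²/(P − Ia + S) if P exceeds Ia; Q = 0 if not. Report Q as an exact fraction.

Q = 48011041/80808300 in ≈ 0.594 in

NRCS table: residential, 1/2-acre lots, soil group A → CN(II) = 54
Average conditions: CN = 54 (no AMC adjustment).
Max retention: S = 1000/54 − 10 = 230/27 in (≈ 8.519 in)
Ia = 0.2·(230/27) = 46/27 in ≈ 1.704 in
Since P=4.270 > Ia=1.704: effective rainfall P−Ia = 6929/2700 in
Q: (6929/2700)² ÷ (29929/2700) = 48011041/80808300 in (≈ 0.594 in)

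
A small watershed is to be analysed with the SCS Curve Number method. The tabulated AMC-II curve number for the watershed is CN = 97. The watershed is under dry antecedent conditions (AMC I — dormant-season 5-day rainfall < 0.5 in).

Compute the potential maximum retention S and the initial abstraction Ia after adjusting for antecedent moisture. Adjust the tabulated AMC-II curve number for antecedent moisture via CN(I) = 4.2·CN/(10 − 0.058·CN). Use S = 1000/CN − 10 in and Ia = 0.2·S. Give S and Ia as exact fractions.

Adjust CN=97 to AMC I: 4.2·97/(10 − 0.058·97) → (2037/5) ÷ (2187/500) = 67900/729 ≈ 93.141
S = 1000/(67900/729) − 10 = 500/679 in ≈ 0.736 in
Initial abstraction Ia = S/5 = (500/679)/5 = 100/679 ≈ 0.147 in

S = 500/679 in ≈ 0.736 in; Ia = 100/679 in ≈ 0.147 in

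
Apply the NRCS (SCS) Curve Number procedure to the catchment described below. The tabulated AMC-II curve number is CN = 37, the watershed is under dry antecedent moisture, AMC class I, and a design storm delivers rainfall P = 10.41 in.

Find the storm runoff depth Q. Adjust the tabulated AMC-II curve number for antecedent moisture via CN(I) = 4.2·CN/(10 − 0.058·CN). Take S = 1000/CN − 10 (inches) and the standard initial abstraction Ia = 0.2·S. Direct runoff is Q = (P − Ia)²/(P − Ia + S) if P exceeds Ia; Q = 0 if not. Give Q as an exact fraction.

Dry (AMC I): CN(I) = 4.2·37/(10 − 0.058·37) = (777/5)/(3927/500) = 3700/187 ≈ 19.786
Retention S: 1000/CN − 10 with CN=19.786 → S = 1500/37 ≈ 40.541 in
Ia = 0.2S: 0.2·40.541 = 8.108 in (exactly 300/37)
Excess rainfall: 10.410 − 8.108 = 2.302 in; P > Ia so Q > 0
Runoff Q = (P−Ia)²/(P−Ia+S) = (2.302)²/(2.302+40.541) = 8059921/65168100 ≈ 0.124 in

Q = 8059921/65168100 in ≈ 0.124 in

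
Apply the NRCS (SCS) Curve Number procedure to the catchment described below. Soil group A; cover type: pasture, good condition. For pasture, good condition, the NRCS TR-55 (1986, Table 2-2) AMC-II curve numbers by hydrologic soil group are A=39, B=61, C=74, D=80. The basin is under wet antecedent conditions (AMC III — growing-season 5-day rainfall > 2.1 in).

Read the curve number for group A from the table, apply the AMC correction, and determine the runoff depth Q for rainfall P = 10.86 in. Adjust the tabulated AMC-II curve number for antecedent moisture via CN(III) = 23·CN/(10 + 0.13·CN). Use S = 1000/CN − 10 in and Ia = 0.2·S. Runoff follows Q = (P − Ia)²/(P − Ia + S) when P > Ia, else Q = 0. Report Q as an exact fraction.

Q = 181536497041/32788534350 in ≈ 5.537 in

NRCS table: pasture, good condition, soil group A → CN(II) = 39
CN(III) from CN(II)=39: (23·39)/(10 + 0.13·39) = 89700/1507 ≈ 59.522
S = 1000/(89700/1507) − 10 = 6100/897 in ≈ 6.800 in
Initial abstraction Ia = S/5 = (6100/897)/5 = 1220/897 ≈ 1.360 in
Since P=10.860 > Ia=1.360: effective rainfall P−Ia = 426071/44850 in
Q: (426071/44850)² ÷ (731071/44850) = 181536497041/32788534350 in (≈ 5.537 in)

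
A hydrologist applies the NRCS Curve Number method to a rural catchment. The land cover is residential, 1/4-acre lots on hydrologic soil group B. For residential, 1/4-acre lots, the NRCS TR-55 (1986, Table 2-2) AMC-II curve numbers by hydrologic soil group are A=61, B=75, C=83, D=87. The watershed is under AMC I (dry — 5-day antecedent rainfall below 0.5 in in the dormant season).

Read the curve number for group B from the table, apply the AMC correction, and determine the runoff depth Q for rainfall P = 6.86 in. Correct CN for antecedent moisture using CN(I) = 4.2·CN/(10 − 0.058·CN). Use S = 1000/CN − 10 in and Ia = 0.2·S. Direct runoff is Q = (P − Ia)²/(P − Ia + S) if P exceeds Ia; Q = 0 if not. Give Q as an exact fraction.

Q = 275858881/131068350 in ≈ 2.105 in

NRCS table: residential, 1/4-acre lots, soil group B → CN(II) = 75
Adjust CN=75 to AMC I: 4.2·75/(10 − 0.058·75) → 315 ÷ (113/20) = 6300/113 ≈ 55.752
Max retention: S = 1000/(6300/113) − 10 = 500/63 in (≈ 7.937 in)
Ia = 0.2S: 0.2·7.937 = 1.587 in (exactly 100/63)
Excess rainfall: 6.860 − 1.587 = 5.273 in; P > Ia so Q > 0
Runoff Q = (P−Ia)²/(P−Ia+S) = (5.273)²/(5.273+7.937) = 275858881/131068350 ≈ 2.105 in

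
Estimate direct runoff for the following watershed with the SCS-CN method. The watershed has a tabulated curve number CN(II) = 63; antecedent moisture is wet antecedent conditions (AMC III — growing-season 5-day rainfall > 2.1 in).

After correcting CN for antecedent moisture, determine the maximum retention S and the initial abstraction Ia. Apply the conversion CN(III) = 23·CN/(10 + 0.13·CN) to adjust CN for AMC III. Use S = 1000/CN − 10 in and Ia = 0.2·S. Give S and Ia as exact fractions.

CN(III) from CN(II)=63: (23·63)/(10 + 0.13·63) = 144900/1819 ≈ 79.659
S = 1000/(144900/1819) − 10 = 3700/1449 in ≈ 2.553 in
Ia = 0.2·(3700/1449) = 740/1449 in ≈ 0.511 in

S = 3700/1449 in ≈ 2.553 in; Ia = 740/1449 in ≈ 0.511 in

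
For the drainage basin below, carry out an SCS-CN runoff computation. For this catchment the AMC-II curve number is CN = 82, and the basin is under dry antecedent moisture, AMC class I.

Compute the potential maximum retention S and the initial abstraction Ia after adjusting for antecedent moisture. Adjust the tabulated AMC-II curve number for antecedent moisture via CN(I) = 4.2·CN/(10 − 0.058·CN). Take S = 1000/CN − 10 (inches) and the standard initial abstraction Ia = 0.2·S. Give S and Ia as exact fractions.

Dry (AMC I): CN(I) = 4.2·82/(10 − 0.058·82) = (1722/5)/(1311/250) = 28700/437 ≈ 65.675
Max retention: S = 1000/(28700/437) − 10 = 1500/287 in (≈ 5.226 in)
Ia = 0.2S: 0.2·5.226 = 1.045 in (exactly 300/287)

S = 1500/287 in ≈ 5.226 in; Ia = 300/287 in ≈ 1.045 in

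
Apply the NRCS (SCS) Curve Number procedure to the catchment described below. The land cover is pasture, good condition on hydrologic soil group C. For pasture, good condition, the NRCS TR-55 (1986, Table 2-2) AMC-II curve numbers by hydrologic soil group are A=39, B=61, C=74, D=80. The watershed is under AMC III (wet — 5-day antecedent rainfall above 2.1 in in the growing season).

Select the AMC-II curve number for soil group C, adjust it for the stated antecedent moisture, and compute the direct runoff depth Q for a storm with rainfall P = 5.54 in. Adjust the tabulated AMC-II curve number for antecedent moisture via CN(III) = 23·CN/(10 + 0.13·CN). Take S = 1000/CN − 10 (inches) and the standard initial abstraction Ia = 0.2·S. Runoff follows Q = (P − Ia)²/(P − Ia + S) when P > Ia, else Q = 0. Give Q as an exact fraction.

NRCS table: pasture, good condition, soil group C → CN(II) = 74
Adjust CN=74 to AMC III: 23·74/(10 + 0.13·74) → 1702 ÷ (981/50) = 85100/981 ≈ 86.748
Max retention: S = 1000/(85100/981) − 10 = 1300/851 in (≈ 1.528 in)
Initial abstraction Ia = S/5 = (1300/851)/5 = 260/851 ≈ 0.306 in
Excess rainfall: 5.540 − 0.306 = 5.234 in; P > Ia so Q > 0
Q: (222727/42550)² ÷ (287727/42550) = 49607316529/12242783850 in (≈ 4.052 in)

Q = 49607316529/12242783850 in ≈ 4.052 in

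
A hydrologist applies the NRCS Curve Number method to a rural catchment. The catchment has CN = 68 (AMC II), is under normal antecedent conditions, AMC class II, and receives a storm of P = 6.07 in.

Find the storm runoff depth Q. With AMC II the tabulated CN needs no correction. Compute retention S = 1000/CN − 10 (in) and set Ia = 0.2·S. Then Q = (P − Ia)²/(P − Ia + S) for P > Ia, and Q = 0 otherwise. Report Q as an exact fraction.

Q = 76020961/28422300 in ≈ 2.675 in

Average conditions: CN = 68 (no AMC adjustment).
Max retention: S = 1000/68 − 10 = 80/17 in (≈ 4.706 in)
Ia = 0.2·(80/17) = 16/17 in ≈ 0.941 in
P − Ia = 6.070 − 0.941 = 8719/1700 ≈ 5.129 in (> 0, runoff occurs)
Q: (8719/1700)² ÷ (16719/1700) = 76020961/28422300 in (≈ 2.675 in)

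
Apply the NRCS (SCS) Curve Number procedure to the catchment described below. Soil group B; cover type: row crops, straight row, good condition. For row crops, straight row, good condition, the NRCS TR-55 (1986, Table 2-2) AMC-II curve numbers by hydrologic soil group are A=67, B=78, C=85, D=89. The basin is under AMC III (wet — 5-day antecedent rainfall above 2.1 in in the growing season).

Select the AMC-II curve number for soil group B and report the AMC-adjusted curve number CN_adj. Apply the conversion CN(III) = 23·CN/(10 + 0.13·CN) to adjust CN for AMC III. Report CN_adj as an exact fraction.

CN_adj = 89700/1007 ≈ 89.076

NRCS table: row crops, straight row, good condition, soil group B → CN(II) = 78
Adjust CN=78 to AMC III: 23·78/(10 + 0.13·78) → 1794 ÷ (1007/50) = 89700/1007 ≈ 89.076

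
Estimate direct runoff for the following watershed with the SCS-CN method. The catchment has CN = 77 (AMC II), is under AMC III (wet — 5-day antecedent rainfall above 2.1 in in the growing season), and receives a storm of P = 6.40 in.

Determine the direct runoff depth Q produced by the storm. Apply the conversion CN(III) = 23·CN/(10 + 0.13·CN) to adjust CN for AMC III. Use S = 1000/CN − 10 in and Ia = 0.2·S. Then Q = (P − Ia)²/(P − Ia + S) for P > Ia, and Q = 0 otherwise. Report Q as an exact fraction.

Q = 349281/68915 in ≈ 5.068 in

Adjust CN=77 to AMC III: 23·77/(10 + 0.13·77) → 1771 ÷ (2001/100) = 7700/87 ≈ 88.506
S = 1000/(7700/87) − 10 = 100/77 in ≈ 1.299 in
Ia = 0.2S: 0.2·1.299 = 0.260 in (exactly 20/77)
Excess rainfall: 6.400 − 0.260 = 6.140 in; P > Ia so Q > 0
Runoff Q = (P−Ia)²/(P−Ia+S) = (6.140)²/(6.140+1.299) = 349281/68915 ≈ 5.068 in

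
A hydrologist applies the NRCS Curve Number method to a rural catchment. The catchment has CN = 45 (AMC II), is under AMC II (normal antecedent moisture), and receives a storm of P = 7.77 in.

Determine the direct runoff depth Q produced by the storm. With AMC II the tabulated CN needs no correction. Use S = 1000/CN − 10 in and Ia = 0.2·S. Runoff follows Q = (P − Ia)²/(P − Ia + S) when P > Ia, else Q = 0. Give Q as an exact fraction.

CN(II) = 45; AMC II needs no correction.
S = 1000/45 − 10 = 110/9 in ≈ 12.222 in
Initial abstraction Ia = S/5 = (110/9)/5 = 22/9 ≈ 2.444 in
Excess rainfall: 7.770 − 2.444 = 5.326 in; P > Ia so Q > 0
Runoff Q = (P−Ia)²/(P−Ia+S) = (5.326)²/(5.326+12.222) = 22972849/14213700 ≈ 1.616 in

Q = 22972849/14213700 in ≈ 1.616 in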